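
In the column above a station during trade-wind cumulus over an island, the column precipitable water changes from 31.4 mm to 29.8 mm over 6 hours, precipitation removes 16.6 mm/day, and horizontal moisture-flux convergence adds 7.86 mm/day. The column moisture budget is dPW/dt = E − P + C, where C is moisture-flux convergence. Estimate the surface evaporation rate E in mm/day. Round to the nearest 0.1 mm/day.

E ≈ 2.3 mm/day

dPW/dt = (29.8 − 31.4) mm / (6/24 day) = -6.400 mm/day.
E = dPW/dt + P − C = (-6.400) + 16.6 − (7.86) = 2.3 mm/day.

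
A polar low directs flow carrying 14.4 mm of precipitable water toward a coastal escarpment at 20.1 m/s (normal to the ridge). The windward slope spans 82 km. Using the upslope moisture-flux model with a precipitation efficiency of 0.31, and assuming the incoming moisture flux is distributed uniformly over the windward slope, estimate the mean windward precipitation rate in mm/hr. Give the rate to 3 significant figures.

Incoming column moisture flux per unit ridge length: F = V × PW = 20.1 × 14.4 = 289.44 mm·m/s.
Spread over the 82 km slope with efficiency ε = 0.31: R = ε·F/W = 0.31 × 289.44 / 82000 m = 1.094e-03 mm/s.
R = 1.094e-03 × 3600 = 3.94 mm/hr.

R ≈ 3.94 mm/hr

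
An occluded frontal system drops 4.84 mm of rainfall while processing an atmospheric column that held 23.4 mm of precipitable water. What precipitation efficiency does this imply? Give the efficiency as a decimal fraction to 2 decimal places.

ε = rainfall / PW = 4.84 / 23.4 = 0.21.

ε ≈ 0.21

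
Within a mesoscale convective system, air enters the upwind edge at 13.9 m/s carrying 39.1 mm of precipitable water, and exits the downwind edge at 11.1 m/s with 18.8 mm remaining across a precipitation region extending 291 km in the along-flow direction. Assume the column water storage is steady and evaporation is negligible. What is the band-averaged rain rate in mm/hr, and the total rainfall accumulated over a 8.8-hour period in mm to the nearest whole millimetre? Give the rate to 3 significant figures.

Column moisture flux per unit crosswind length is F = V × PW.
Inflow: F_in = 13.9 × 39.1 = 543.49 mm·m/s
Outflow: F_out = 11.1 × 18.8 = 208.68 mm·m/s
Steady-state rate R = (F_in − F_out)/L = (543.49 − 208.68) / 291000 m = 1.151e-03 mm/s.
R = 1.151e-03 × 3600 = 4.14 mm/hr.
Over 8.8 h: total = 4.14 × 8.8 = 36.432 ≈ 36 mm.

R ≈ 4.14 mm/hr; total ≈ 36 mm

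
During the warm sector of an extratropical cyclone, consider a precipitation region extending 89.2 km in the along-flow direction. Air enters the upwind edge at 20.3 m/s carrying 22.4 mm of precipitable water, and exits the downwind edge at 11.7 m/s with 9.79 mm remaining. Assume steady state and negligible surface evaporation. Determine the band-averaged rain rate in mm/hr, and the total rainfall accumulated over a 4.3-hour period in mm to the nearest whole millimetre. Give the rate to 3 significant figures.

R ≈ 13.7 mm/hr; total ≈ 59 mm

Column moisture flux per unit crosswind length is F = V × PW.
Inflow: F_in = 20.3 × 22.4 = 454.72 mm·m/s
Outflow: F_out = 11.7 × 9.79 = 114.543 mm·m/s
Steady-state rate R = (F_in − F_out)/L = (454.72 − 114.543) / 89200 m = 3.814e-03 mm/s.
R = 3.814e-03 × 3600 = 13.7 mm/hr.
Over 4.3 h: total = 13.7 × 4.3 = 58.91 ≈ 59 mm.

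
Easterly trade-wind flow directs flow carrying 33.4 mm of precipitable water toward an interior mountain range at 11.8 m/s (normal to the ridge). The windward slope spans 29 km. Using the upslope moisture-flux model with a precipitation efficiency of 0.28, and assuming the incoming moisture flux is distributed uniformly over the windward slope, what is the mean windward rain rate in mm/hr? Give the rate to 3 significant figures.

R ≈ 13.7 mm/hr

Incoming column moisture flux per unit ridge length: F = V × PW = 11.8 × 33.4 = 394.12 mm·m/s.
Spread over the 29 km slope with efficiency ε = 0.28: R = ε·F/W = 0.28 × 394.12 / 29000 m = 3.805e-03 mm/s.
R = 3.805e-03 × 3600 = 13.7 mm/hr.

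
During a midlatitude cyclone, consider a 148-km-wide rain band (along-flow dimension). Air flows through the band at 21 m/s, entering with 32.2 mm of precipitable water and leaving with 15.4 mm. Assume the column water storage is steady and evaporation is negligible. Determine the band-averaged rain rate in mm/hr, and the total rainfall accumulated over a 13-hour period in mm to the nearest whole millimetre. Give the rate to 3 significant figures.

Column moisture flux per unit crosswind length is F = V × PW.
Inflow: F_in = 21 × 32.2 = 676.2 mm·m/s
Outflow: F_out = 21 × 15.4 = 323.4 mm·m/s
Steady-state rate R = (F_in − F_out)/L = (676.2 − 323.4) / 148000 m = 2.384e-03 mm/s.
R = 2.384e-03 × 3600 = 8.58 mm/hr.
Over 13 h: total = 8.58 × 13 = 111.54 ≈ 112 mm.

R ≈ 8.58 mm/hr; total ≈ 112 mm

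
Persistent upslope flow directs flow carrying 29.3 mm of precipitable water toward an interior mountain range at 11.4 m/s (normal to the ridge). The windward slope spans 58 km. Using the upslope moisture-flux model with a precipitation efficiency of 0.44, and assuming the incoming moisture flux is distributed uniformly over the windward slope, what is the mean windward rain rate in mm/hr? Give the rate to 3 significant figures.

R ≈ 9.12 mm/hr

Incoming column moisture flux per unit ridge length: F = V × PW = 11.4 × 29.3 = 334.02 mm·m/s.
Spread over the 58 km slope with efficiency ε = 0.44: R = ε·F/W = 0.44 × 334.02 / 58000 m = 2.534e-03 mm/s.
R = 2.534e-03 × 3600 = 9.12 mm/hr.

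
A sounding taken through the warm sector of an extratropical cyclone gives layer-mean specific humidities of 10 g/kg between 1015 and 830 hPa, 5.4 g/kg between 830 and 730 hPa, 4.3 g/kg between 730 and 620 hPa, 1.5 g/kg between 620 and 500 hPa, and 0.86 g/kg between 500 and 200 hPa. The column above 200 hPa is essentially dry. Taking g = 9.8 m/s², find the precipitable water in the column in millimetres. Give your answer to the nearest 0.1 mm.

Precipitable water is the column-integrated vapour mass per unit area: PW = (1/g) Σ q̄ Δp, with q in kg/kg and Δp in Pa (1 kg/m² of water = 1 mm).
Layer 1015–830 hPa: Δp = 185 hPa = 18500 Pa, q̄ = 0.01 kg/kg → 0.01 × 18500 / 9.8 = 18.88 mm
Layer 830–730 hPa: Δp = 100 hPa = 10000 Pa, q̄ = 0.0054 kg/kg → 0.0054 × 10000 / 9.8 = 5.51 mm
Layer 730–620 hPa: Δp = 110 hPa = 11000 Pa, q̄ = 0.0043 kg/kg → 0.0043 × 11000 / 9.8 = 4.83 mm
Layer 620–500 hPa: Δp = 120 hPa = 12000 Pa, q̄ = 0.0015 kg/kg → 0.0015 × 12000 / 9.8 = 1.84 mm
Layer 500–200 hPa: Δp = 300 hPa = 30000 Pa, q̄ = 0.00086 kg/kg → 0.00086 × 30000 / 9.8 = 2.63 mm
PW = 18.88 + 5.51 + 4.83 + 1.84 + 2.63 = 33.69 ≈ 33.7 mm.

PW ≈ 33.7 mm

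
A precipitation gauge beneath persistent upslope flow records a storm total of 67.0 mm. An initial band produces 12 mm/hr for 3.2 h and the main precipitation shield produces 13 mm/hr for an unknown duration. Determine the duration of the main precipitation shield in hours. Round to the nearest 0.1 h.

Known phases: 12 × 3.2 = 38.4 mm.
Remaining depth = 67.0 − 38.4 = 28.6 mm.
Duration = 28.6 / 13 = 2.2 h.

duration ≈ 2.2 h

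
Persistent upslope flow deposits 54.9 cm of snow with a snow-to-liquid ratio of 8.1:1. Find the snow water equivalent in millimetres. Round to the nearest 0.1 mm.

SWE = snow depth / ratio = 54.9 cm / 8.1 = 6.778 cm = 67.8 mm.

SWE ≈ 67.8 mm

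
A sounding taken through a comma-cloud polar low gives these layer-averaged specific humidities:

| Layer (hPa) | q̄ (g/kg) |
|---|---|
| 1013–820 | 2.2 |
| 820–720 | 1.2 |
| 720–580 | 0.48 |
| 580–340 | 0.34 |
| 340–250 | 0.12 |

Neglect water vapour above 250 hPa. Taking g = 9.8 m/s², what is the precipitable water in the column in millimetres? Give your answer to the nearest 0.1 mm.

Precipitable water is the column-integrated vapour mass per unit area: PW = (1/g) Σ q̄ Δp, with q in kg/kg and Δp in Pa (1 kg/m² of water = 1 mm).
Layer 1013–820 hPa: Δp = 193 hPa = 19300 Pa, q̄ = 0.0022 kg/kg → 0.0022 × 19300 / 9.8 = 4.33 mm
Layer 820–720 hPa: Δp = 100 hPa = 10000 Pa, q̄ = 0.0012 kg/kg → 0.0012 × 10000 / 9.8 = 1.22 mm
Layer 720–580 hPa: Δp = 140 hPa = 14000 Pa, q̄ = 0.00048 kg/kg → 0.00048 × 14000 / 9.8 = 0.69 mm
Layer 580–340 hPa: Δp = 240 hPa = 24000 Pa, q̄ = 0.00034 kg/kg → 0.00034 × 24000 / 9.8 = 0.83 mm
Layer 340–250 hPa: Δp = 90 hPa = 9000 Pa, q̄ = 0.00012 kg/kg → 0.00012 × 9000 / 9.8 = 0.11 mm
PW = 4.33 + 1.22 + 0.69 + 0.83 + 0.11 = 7.18 ≈ 7.2 mm.

PW ≈ 7.2 mm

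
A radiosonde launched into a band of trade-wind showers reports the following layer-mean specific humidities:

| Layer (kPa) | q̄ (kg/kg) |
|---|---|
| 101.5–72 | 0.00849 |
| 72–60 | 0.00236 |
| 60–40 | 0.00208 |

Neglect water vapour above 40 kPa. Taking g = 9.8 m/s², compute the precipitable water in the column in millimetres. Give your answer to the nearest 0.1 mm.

Precipitable water is the column-integrated vapour mass per unit area: PW = (1/g) Σ q̄ Δp, with q in kg/kg and Δp in Pa (1 kg/m² of water = 1 mm).
Layer 101.5–72 kPa: Δp = 295 hPa = 29500 Pa, q̄ = 0.00849 kg/kg → 0.00849 × 29500 / 9.8 = 25.56 mm
Layer 72–60 kPa: Δp = 120 hPa = 12000 Pa, q̄ = 0.00236 kg/kg → 0.00236 × 12000 / 9.8 = 2.89 mm
Layer 60–40 kPa: Δp = 200 hPa = 20000 Pa, q̄ = 0.00208 kg/kg → 0.00208 × 20000 / 9.8 = 4.24 mm
PW = 25.56 + 2.89 + 4.24 = 32.69 ≈ 32.7 mm.

PW ≈ 32.7 mm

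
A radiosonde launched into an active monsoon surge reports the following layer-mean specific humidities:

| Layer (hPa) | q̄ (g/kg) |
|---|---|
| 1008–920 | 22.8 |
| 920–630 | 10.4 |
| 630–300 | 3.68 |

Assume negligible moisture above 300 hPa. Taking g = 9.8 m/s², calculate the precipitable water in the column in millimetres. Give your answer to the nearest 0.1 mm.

PW ≈ 63.6 mm

Precipitable water is the column-integrated vapour mass per unit area: PW = (1/g) Σ q̄ Δp, with q in kg/kg and Δp in Pa (1 kg/m² of water = 1 mm).
Layer 1008–920 hPa: Δp = 88 hPa = 8800 Pa, q̄ = 0.0228 kg/kg → 0.0228 × 8800 / 9.8 = 20.47 mm
Layer 920–630 hPa: Δp = 290 hPa = 29000 Pa, q̄ = 0.0104 kg/kg → 0.0104 × 29000 / 9.8 = 30.78 mm
Layer 630–300 hPa: Δp = 330 hPa = 33000 Pa, q̄ = 0.00368 kg/kg → 0.00368 × 33000 / 9.8 = 12.39 mm
PW = 20.47 + 30.78 + 12.39 = 63.64 ≈ 63.6 mm.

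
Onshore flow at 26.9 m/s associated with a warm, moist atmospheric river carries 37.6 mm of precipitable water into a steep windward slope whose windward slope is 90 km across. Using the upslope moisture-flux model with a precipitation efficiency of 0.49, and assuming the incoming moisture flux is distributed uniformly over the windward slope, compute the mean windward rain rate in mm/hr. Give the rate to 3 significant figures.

Incoming column moisture flux per unit ridge length: F = V × PW = 26.9 × 37.6 = 1011.44 mm·m/s.
Spread over the 90 km slope with efficiency ε = 0.49: R = ε·F/W = 0.49 × 1011.44 / 90000 m = 5.507e-03 mm/s.
R = 5.507e-03 × 3600 = 19.8 mm/hr.

R ≈ 19.8 mm/hr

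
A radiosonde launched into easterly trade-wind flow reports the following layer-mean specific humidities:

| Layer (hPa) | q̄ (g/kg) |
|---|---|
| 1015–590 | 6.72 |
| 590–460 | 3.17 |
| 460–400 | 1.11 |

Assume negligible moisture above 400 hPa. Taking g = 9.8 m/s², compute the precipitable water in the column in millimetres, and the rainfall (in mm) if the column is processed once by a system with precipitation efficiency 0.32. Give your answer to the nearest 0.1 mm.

Precipitable water is the column-integrated vapour mass per unit area: PW = (1/g) Σ q̄ Δp, with q in kg/kg and Δp in Pa (1 kg/m² of water = 1 mm).
Layer 1015–590 hPa: Δp = 425 hPa = 42500 Pa, q̄ = 0.00672 kg/kg → 0.00672 × 42500 / 9.8 = 29.14 mm
Layer 590–460 hPa: Δp = 130 hPa = 13000 Pa, q̄ = 0.00317 kg/kg → 0.00317 × 13000 / 9.8 = 4.21 mm
Layer 460–400 hPa: Δp = 60 hPa = 6000 Pa, q̄ = 0.00111 kg/kg → 0.00111 × 6000 / 9.8 = 0.68 mm
PW = 29.14 + 4.21 + 0.68 = 34.03 ≈ 34.0 mm.
Rainfall = ε × PW = 0.32 × 34.0 = 10.9 mm.

PW ≈ 34.0 mm; rainfall ≈ 10.9 mm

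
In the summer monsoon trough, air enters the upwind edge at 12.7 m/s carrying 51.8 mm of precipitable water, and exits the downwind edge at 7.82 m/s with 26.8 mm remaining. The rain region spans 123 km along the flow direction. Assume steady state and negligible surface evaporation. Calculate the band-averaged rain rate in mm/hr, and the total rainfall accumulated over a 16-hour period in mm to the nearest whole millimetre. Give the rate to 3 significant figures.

R ≈ 13.1 mm/hr; total ≈ 210 mm

Column moisture flux per unit crosswind length is F = V × PW.
Inflow: F_in = 12.7 × 51.8 = 657.86 mm·m/s
Outflow: F_out = 7.82 × 26.8 = 209.576 mm·m/s
Steady-state rate R = (F_in − F_out)/L = (657.86 − 209.576) / 123000 m = 3.645e-03 mm/s.
R = 3.645e-03 × 3600 = 13.1 mm/hr.
Over 16 h: total = 13.1 × 16 = 209.6 ≈ 210 mm.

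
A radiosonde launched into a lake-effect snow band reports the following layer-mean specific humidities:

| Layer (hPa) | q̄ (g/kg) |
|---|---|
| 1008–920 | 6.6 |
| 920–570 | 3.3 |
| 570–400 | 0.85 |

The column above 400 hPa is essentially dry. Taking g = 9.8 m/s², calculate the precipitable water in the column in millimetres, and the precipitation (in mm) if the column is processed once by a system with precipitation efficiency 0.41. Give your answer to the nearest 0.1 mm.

PW ≈ 19.2 mm; precipitation ≈ 7.9 mm

Precipitable water is the column-integrated vapour mass per unit area: PW = (1/g) Σ q̄ Δp, with q in kg/kg and Δp in Pa (1 kg/m² of water = 1 mm).
Layer 1008–920 hPa: Δp = 88 hPa = 8800 Pa, q̄ = 0.0066 kg/kg → 0.0066 × 8800 / 9.8 = 5.93 mm
Layer 920–570 hPa: Δp = 350 hPa = 35000 Pa, q̄ = 0.0033 kg/kg → 0.0033 × 35000 / 9.8 = 11.79 mm
Layer 570–400 hPa: Δp = 170 hPa = 17000 Pa, q̄ = 0.00085 kg/kg → 0.00085 × 17000 / 9.8 = 1.47 mm
PW = 5.93 + 11.79 + 1.47 = 19.19 ≈ 19.2 mm.
Precipitation = ε × PW = 0.41 × 19.2 = 7.9 mm.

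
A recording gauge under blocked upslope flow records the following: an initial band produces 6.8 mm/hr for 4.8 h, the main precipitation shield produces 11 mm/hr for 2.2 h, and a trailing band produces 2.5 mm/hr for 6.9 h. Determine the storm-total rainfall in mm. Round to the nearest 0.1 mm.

total ≈ 74.1 mm

Total = Σ Rᵢ Δtᵢ = 6.8 × 4.8 + 11 × 2.2 + 2.5 × 6.9
      = 32.64 + 24.2 + 17.25 = 74.1 mm.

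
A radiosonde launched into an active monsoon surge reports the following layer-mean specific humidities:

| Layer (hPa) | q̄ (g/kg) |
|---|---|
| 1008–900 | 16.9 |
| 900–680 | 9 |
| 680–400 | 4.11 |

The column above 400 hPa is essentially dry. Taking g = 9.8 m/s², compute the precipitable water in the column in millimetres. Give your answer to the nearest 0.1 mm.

Precipitable water is the column-integrated vapour mass per unit area: PW = (1/g) Σ q̄ Δp, with q in kg/kg and Δp in Pa (1 kg/m² of water = 1 mm).
Layer 1008–900 hPa: Δp = 108 hPa = 10800 Pa, q̄ = 0.0169 kg/kg → 0.0169 × 10800 / 9.8 = 18.62 mm
Layer 900–680 hPa: Δp = 220 hPa = 22000 Pa, q̄ = 0.009 kg/kg → 0.009 × 22000 / 9.8 = 20.20 mm
Layer 680–400 hPa: Δp = 280 hPa = 28000 Pa, q̄ = 0.00411 kg/kg → 0.00411 × 28000 / 9.8 = 11.74 mm
PW = 18.62 + 20.20 + 11.74 = 50.56 ≈ 50.6 mm.

PW ≈ 50.6 mm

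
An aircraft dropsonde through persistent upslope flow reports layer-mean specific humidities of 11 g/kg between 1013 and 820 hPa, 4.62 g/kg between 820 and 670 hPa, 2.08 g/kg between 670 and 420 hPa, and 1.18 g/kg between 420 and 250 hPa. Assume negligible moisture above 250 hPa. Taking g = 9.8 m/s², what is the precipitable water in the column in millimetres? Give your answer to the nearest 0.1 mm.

Precipitable water is the column-integrated vapour mass per unit area: PW = (1/g) Σ q̄ Δp, with q in kg/kg and Δp in Pa (1 kg/m² of water = 1 mm).
Layer 1013–820 hPa: Δp = 193 hPa = 19300 Pa, q̄ = 0.011 kg/kg → 0.011 × 19300 / 9.8 = 21.66 mm
Layer 820–670 hPa: Δp = 150 hPa = 15000 Pa, q̄ = 0.00462 kg/kg → 0.00462 × 15000 / 9.8 = 7.07 mm
Layer 670–420 hPa: Δp = 250 hPa = 25000 Pa, q̄ = 0.00208 kg/kg → 0.00208 × 25000 / 9.8 = 5.31 mm
Layer 420–250 hPa: Δp = 170 hPa = 17000 Pa, q̄ = 0.00118 kg/kg → 0.00118 × 17000 / 9.8 = 2.05 mm
PW = 21.66 + 7.07 + 5.31 + 2.05 = 36.09 ≈ 36.1 mm.

PW ≈ 36.1 mm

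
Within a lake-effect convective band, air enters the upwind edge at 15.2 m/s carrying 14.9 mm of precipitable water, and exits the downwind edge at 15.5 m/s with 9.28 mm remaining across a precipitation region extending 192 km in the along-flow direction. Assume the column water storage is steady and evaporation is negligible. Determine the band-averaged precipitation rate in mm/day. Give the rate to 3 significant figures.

R ≈ 37.2 mm/day

Column moisture flux per unit crosswind length is F = V × PW.
Inflow: F_in = 15.2 × 14.9 = 226.48 mm·m/s
Outflow: F_out = 15.5 × 9.28 = 143.84 mm·m/s
Steady-state rate R = (F_in − F_out)/L = (226.48 − 143.84) / 192000 m = 4.304e-04 mm/s.
R = 4.304e-04 × 3600 × 24 = 37.2 mm/day.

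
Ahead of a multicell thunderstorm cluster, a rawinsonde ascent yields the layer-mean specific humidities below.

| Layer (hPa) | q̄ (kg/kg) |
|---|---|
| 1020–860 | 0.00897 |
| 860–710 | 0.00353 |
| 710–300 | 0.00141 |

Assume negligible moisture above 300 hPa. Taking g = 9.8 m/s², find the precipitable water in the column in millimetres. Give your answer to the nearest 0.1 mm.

PW ≈ 25.9 mm

Precipitable water is the column-integrated vapour mass per unit area: PW = (1/g) Σ q̄ Δp, with q in kg/kg and Δp in Pa (1 kg/m² of water = 1 mm).
Layer 1020–860 hPa: Δp = 160 hPa = 16000 Pa, q̄ = 0.00897 kg/kg → 0.00897 × 16000 / 9.8 = 14.64 mm
Layer 860–710 hPa: Δp = 150 hPa = 15000 Pa, q̄ = 0.00353 kg/kg → 0.00353 × 15000 / 9.8 = 5.40 mm
Layer 710–300 hPa: Δp = 410 hPa = 41000 Pa, q̄ = 0.00141 kg/kg → 0.00141 × 41000 / 9.8 = 5.90 mm
PW = 14.64 + 5.40 + 5.90 = 25.94 ≈ 25.9 mm.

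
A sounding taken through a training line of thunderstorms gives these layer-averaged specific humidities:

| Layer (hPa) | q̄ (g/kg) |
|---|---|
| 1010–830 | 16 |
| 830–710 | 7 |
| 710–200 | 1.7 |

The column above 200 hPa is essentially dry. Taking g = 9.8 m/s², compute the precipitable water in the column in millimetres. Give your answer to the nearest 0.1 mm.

PW ≈ 46.8 mm

Precipitable water is the column-integrated vapour mass per unit area: PW = (1/g) Σ q̄ Δp, with q in kg/kg and Δp in Pa (1 kg/m² of water = 1 mm).
Layer 1010–830 hPa: Δp = 180 hPa = 18000 Pa, q̄ = 0.016 kg/kg → 0.016 × 18000 / 9.8 = 29.39 mm
Layer 830–710 hPa: Δp = 120 hPa = 12000 Pa, q̄ = 0.007 kg/kg → 0.007 × 12000 / 9.8 = 8.57 mm
Layer 710–200 hPa: Δp = 510 hPa = 51000 Pa, q̄ = 0.0017 kg/kg → 0.0017 × 51000 / 9.8 = 8.85 mm
PW = 29.39 + 8.57 + 8.85 = 46.81 ≈ 46.8 mm.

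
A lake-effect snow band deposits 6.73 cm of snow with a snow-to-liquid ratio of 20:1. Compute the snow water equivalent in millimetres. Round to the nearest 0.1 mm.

SWE ≈ 3.4 mm

SWE = snow depth / ratio = 6.73 cm / 20 = 0.337 cm = 3.4 mm.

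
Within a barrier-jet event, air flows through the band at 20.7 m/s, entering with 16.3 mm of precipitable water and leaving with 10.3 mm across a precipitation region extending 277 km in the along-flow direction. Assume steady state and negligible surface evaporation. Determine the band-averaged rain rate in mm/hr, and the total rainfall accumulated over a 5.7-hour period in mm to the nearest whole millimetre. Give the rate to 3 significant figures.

R ≈ 1.61 mm/hr; total ≈ 9 mm

Column moisture flux per unit crosswind length is F = V × PW.
Inflow: F_in = 20.7 × 16.3 = 337.41 mm·m/s
Outflow: F_out = 20.7 × 10.3 = 213.21 mm·m/s
Steady-state rate R = (F_in − F_out)/L = (337.41 − 213.21) / 277000 m = 4.484e-04 mm/s.
R = 4.484e-04 × 3600 = 1.61 mm/hr.
Over 5.7 h: total = 1.61 × 5.7 = 9.177 ≈ 9 mm.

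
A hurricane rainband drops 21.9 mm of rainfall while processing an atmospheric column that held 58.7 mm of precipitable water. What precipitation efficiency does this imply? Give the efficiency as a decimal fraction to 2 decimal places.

ε ≈ 0.37

ε = rainfall / PW = 21.9 / 58.7 = 0.37.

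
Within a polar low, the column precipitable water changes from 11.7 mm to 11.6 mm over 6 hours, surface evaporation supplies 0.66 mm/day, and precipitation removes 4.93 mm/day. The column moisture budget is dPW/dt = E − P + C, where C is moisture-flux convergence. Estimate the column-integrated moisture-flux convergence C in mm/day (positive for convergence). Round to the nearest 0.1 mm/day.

C ≈ 3.9 mm/day

dPW/dt = (11.6 − 11.7) mm / (6/24 day) = -0.400 mm/day.
C = dPW/dt − E + P = (-0.400) − 0.66 + 4.93 = 3.9 mm/day.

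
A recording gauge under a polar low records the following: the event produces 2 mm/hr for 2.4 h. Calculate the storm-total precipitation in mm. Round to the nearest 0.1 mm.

Total = Σ Rᵢ Δtᵢ = 2 × 2.4
      = 4.8 = 4.8 mm.

total ≈ 4.8 mm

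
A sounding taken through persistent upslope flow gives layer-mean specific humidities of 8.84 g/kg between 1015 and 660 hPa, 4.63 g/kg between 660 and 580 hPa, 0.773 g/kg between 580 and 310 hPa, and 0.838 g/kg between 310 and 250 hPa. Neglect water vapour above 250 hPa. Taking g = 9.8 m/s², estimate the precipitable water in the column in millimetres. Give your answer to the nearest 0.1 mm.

PW ≈ 38.4 mm

Precipitable water is the column-integrated vapour mass per unit area: PW = (1/g) Σ q̄ Δp, with q in kg/kg and Δp in Pa (1 kg/m² of water = 1 mm).
Layer 1015–660 hPa: Δp = 355 hPa = 35500 Pa, q̄ = 0.00884 kg/kg → 0.00884 × 35500 / 9.8 = 32.02 mm
Layer 660–580 hPa: Δp = 80 hPa = 8000 Pa, q̄ = 0.00463 kg/kg → 0.00463 × 8000 / 9.8 = 3.78 mm
Layer 580–310 hPa: Δp = 270 hPa = 27000 Pa, q̄ = 0.000773 kg/kg → 0.000773 × 27000 / 9.8 = 2.13 mm
Layer 310–250 hPa: Δp = 60 hPa = 6000 Pa, q̄ = 0.000838 kg/kg → 0.000838 × 6000 / 9.8 = 0.51 mm
PW = 32.02 + 3.78 + 2.13 + 0.51 = 38.44 ≈ 38.4 mm.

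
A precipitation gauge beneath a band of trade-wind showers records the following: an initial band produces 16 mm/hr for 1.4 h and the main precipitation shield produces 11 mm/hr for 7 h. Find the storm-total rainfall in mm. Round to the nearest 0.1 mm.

total ≈ 99.4 mm

Total = Σ Rᵢ Δtᵢ = 16 × 1.4 + 11 × 7
      = 22.4 + 77 = 99.4 mm.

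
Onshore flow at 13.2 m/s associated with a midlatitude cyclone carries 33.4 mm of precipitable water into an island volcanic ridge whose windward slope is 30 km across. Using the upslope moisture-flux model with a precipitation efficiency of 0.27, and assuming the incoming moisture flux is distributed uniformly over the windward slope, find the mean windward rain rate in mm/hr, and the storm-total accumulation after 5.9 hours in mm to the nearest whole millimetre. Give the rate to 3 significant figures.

Incoming column moisture flux per unit ridge length: F = V × PW = 13.2 × 33.4 = 440.88 mm·m/s.
Spread over the 30 km slope with efficiency ε = 0.27: R = ε·F/W = 0.27 × 440.88 / 30000 m = 3.968e-03 mm/s.
R = 3.968e-03 × 3600 = 14.3 mm/hr.
Over 5.9 h: total = 14.3 × 5.9 = 84.37 ≈ 84 mm.

R ≈ 14.3 mm/hr; total ≈ 84 mm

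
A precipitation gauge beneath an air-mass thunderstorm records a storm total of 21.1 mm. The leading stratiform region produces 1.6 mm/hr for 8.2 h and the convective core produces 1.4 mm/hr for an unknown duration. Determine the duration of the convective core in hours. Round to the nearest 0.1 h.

duration ≈ 5.7 h

Known phases: 1.6 × 8.2 = 13.12 mm.
Remaining depth = 21.1 − 13.12 = 7.98 mm.
Duration = 7.98 / 1.4 = 5.7 h.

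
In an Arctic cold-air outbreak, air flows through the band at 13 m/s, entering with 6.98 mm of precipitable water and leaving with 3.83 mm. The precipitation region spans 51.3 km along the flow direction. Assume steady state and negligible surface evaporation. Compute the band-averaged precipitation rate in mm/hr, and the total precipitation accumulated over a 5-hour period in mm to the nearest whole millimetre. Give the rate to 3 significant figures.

Column moisture flux per unit crosswind length is F = V × PW.
Inflow: F_in = 13 × 6.98 = 90.74 mm·m/s
Outflow: F_out = 13 × 3.83 = 49.79 mm·m/s
Steady-state rate R = (F_in − F_out)/L = (90.74 − 49.79) / 51300 m = 7.982e-04 mm/s.
R = 7.982e-04 × 3600 = 2.87 mm/hr.
Over 5 h: total = 2.87 × 5 = 14.35 ≈ 14 mm.

R ≈ 2.87 mm/hr; total ≈ 14 mm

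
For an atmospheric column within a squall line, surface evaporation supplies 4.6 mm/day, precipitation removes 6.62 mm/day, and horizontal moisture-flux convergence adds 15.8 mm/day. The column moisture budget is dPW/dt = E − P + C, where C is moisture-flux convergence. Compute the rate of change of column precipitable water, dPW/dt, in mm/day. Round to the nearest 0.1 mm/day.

dPW/dt ≈ 13.8 mm/day

dPW/dt = E − P + C = 4.6 − 6.62 + (15.8) = 13.8 mm/day.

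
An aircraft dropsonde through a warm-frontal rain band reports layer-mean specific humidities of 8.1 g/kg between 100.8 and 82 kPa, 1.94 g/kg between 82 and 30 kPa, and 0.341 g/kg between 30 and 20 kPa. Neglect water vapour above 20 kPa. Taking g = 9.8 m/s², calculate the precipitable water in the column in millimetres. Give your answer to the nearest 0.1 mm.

PW ≈ 26.2 mm

Precipitable water is the column-integrated vapour mass per unit area: PW = (1/g) Σ q̄ Δp, with q in kg/kg and Δp in Pa (1 kg/m² of water = 1 mm).
Layer 100.8–82 kPa: Δp = 188 hPa = 18800 Pa, q̄ = 0.0081 kg/kg → 0.0081 × 18800 / 9.8 = 15.54 mm
Layer 82–30 kPa: Δp = 520 hPa = 52000 Pa, q̄ = 0.00194 kg/kg → 0.00194 × 52000 / 9.8 = 10.29 mm
Layer 30–20 kPa: Δp = 100 hPa = 10000 Pa, q̄ = 0.000341 kg/kg → 0.000341 × 10000 / 9.8 = 0.35 mm
PW = 15.54 + 10.29 + 0.35 = 26.18 ≈ 26.2 mm.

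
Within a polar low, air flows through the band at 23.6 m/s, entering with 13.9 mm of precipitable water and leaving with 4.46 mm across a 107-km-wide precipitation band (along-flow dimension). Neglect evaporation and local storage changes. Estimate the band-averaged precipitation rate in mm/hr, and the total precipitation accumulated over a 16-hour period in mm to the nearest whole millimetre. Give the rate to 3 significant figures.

Column moisture flux per unit crosswind length is F = V × PW.
Inflow: F_in = 23.6 × 13.9 = 328.04 mm·m/s
Outflow: F_out = 23.6 × 4.46 = 105.256 mm·m/s
Steady-state rate R = (F_in − F_out)/L = (328.04 − 105.256) / 107000 m = 2.082e-03 mm/s.
R = 2.082e-03 × 3600 = 7.50 mm/hr.
Over 16 h: total = 7.50 × 16 = 120 mm.

R ≈ 7.50 mm/hr; total ≈ 120 mm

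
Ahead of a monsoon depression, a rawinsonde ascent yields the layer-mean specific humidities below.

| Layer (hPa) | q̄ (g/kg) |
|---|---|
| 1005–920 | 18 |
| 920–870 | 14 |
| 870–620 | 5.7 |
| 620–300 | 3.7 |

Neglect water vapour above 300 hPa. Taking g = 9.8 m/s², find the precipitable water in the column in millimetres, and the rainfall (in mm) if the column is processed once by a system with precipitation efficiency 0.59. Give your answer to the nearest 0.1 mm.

Precipitable water is the column-integrated vapour mass per unit area: PW = (1/g) Σ q̄ Δp, with q in kg/kg and Δp in Pa (1 kg/m² of water = 1 mm).
Layer 1005–920 hPa: Δp = 85 hPa = 8500 Pa, q̄ = 0.018 kg/kg → 0.018 × 8500 / 9.8 = 15.61 mm
Layer 920–870 hPa: Δp = 50 hPa = 5000 Pa, q̄ = 0.014 kg/kg → 0.014 × 5000 / 9.8 = 7.14 mm
Layer 870–620 hPa: Δp = 250 hPa = 25000 Pa, q̄ = 0.0057 kg/kg → 0.0057 × 25000 / 9.8 = 14.54 mm
Layer 620–300 hPa: Δp = 320 hPa = 32000 Pa, q̄ = 0.0037 kg/kg → 0.0037 × 32000 / 9.8 = 12.08 mm
PW = 15.61 + 7.14 + 14.54 + 12.08 = 49.37 ≈ 49.4 mm.
Rainfall = ε × PW = 0.59 × 49.4 = 29.1 mm.

PW ≈ 49.4 mm; rainfall ≈ 29.1 mm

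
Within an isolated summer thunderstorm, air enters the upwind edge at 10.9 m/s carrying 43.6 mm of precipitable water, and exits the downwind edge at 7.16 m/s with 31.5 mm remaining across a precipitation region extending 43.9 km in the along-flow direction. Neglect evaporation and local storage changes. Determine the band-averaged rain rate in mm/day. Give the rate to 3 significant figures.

R ≈ 491 mm/day

Column moisture flux per unit crosswind length is F = V × PW.
Inflow: F_in = 10.9 × 43.6 = 475.24 mm·m/s
Outflow: F_out = 7.16 × 31.5 = 225.54 mm·m/s
Steady-state rate R = (F_in − F_out)/L = (475.24 − 225.54) / 43900 m = 5.688e-03 mm/s.
R = 5.688e-03 × 3600 × 24 = 491 mm/day.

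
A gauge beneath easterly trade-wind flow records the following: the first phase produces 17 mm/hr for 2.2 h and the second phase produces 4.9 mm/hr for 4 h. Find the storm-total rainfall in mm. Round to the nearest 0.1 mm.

Total = Σ Rᵢ Δtᵢ = 17 × 2.2 + 4.9 × 4
      = 37.4 + 19.6 = 57.0 mm.

total ≈ 57.0 mm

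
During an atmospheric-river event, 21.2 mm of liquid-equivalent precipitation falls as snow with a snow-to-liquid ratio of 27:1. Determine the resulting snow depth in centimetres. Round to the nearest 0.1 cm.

snow depth ≈ 57.2 cm

Snow depth = liquid × ratio = 21.2 mm × 27 = 572.4 mm = 57.2 cm.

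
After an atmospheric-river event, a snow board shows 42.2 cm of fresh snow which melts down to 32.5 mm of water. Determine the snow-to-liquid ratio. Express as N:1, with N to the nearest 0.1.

Ratio = snow depth / SWE = 422 mm / 32.5 mm = 13.0, i.e. 13.0:1.

ratio ≈ 13.0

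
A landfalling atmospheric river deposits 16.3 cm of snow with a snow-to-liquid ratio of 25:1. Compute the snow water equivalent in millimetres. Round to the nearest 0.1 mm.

SWE ≈ 6.5 mm

SWE = snow depth / ratio = 16.3 cm / 25 = 0.652 cm = 6.5 mm.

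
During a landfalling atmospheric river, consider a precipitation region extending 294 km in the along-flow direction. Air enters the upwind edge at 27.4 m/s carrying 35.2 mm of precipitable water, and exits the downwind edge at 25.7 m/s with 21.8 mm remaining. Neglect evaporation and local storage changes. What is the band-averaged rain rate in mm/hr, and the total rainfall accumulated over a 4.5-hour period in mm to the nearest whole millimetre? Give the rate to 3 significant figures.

Column moisture flux per unit crosswind length is F = V × PW.
Inflow: F_in = 27.4 × 35.2 = 964.48 mm·m/s
Outflow: F_out = 25.7 × 21.8 = 560.26 mm·m/s
Steady-state rate R = (F_in − F_out)/L = (964.48 − 560.26) / 294000 m = 1.375e-03 mm/s.
R = 1.375e-03 × 3600 = 4.95 mm/hr.
Over 4.5 h: total = 4.95 × 4.5 = 22.275 ≈ 22 mm.

R ≈ 4.95 mm/hr; total ≈ 22 mm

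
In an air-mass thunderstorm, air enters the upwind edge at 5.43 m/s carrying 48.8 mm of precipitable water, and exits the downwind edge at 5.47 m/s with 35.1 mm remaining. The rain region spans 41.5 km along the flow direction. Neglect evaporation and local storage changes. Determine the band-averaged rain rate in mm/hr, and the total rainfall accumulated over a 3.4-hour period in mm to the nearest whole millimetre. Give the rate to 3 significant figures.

R ≈ 6.33 mm/hr; total ≈ 22 mm

Column moisture flux per unit crosswind length is F = V × PW.
Inflow: F_in = 5.43 × 48.8 = 264.984 mm·m/s
Outflow: F_out = 5.47 × 35.1 = 191.997 mm·m/s
Steady-state rate R = (F_in − F_out)/L = (264.984 − 191.997) / 41500 m = 1.759e-03 mm/s.
R = 1.759e-03 × 3600 = 6.33 mm/hr.
Over 3.4 h: total = 6.33 × 3.4 = 21.522 ≈ 22 mm.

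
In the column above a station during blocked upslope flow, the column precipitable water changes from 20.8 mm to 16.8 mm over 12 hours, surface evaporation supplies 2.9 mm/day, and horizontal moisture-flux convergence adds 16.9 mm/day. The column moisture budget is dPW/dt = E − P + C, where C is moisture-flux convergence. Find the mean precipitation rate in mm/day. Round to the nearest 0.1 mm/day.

dPW/dt = (16.8 − 20.8) mm / (12/24 day) = -8.000 mm/day.
P = E + C − dPW/dt = 2.9 + (16.9) − (-8.000) = 27.8 mm/day.

P ≈ 27.8 mm/day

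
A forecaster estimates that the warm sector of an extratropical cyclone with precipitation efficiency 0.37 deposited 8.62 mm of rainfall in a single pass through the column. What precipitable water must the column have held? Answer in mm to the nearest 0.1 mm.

PW ≈ 23.3 mm

PW = rainfall / ε = 8.62 / 0.37 = 23.3 mm.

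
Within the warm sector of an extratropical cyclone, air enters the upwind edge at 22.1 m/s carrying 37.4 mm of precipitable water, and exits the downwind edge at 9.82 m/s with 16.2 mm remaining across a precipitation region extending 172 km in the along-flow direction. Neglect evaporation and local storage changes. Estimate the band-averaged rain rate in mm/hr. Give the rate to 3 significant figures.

Column moisture flux per unit crosswind length is F = V × PW.
Inflow: F_in = 22.1 × 37.4 = 826.54 mm·m/s
Outflow: F_out = 9.82 × 16.2 = 159.084 mm·m/s
Steady-state rate R = (F_in − F_out)/L = (826.54 − 159.084) / 172000 m = 3.881e-03 mm/s.
R = 3.881e-03 × 3600 = 14.0 mm/hr.

R ≈ 14.0 mm/hr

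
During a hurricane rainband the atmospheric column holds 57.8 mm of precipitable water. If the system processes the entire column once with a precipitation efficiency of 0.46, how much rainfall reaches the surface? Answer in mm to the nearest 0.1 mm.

rainfall ≈ 26.6 mm

Rainfall = ε × PW = 0.46 × 57.8 = 26.6 mm.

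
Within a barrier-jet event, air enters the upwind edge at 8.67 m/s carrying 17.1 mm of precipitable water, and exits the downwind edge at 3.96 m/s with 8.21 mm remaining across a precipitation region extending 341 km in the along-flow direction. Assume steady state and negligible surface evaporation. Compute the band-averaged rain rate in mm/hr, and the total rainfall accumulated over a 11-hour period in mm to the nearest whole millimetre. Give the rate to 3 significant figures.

R ≈ 1.22 mm/hr; total ≈ 13 mm

Column moisture flux per unit crosswind length is F = V × PW.
Inflow: F_in = 8.67 × 17.1 = 148.257 mm·m/s
Outflow: F_out = 3.96 × 8.21 = 32.5116 mm·m/s
Steady-state rate R = (F_in − F_out)/L = (148.257 − 32.5116) / 341000 m = 3.394e-04 mm/s.
R = 3.394e-04 × 3600 = 1.22 mm/hr.
Over 11 h: total = 1.22 × 11 = 13.42 ≈ 13 mm.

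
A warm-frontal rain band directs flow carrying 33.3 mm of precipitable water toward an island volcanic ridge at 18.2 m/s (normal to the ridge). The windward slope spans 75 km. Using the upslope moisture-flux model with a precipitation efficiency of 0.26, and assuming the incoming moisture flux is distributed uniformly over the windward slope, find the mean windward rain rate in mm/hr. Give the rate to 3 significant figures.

Incoming column moisture flux per unit ridge length: F = V × PW = 18.2 × 33.3 = 606.06 mm·m/s.
Spread over the 75 km slope with efficiency ε = 0.26: R = ε·F/W = 0.26 × 606.06 / 75000 m = 2.101e-03 mm/s.
R = 2.101e-03 × 3600 = 7.56 mm/hr.

R ≈ 7.56 mm/hr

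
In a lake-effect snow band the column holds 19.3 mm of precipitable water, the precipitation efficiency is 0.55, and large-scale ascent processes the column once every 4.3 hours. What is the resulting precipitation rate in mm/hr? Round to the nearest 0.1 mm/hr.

Each overturning extracts ε × PW = 0.55 × 19.3 = 10.615 mm.
Rate = ε·PW / τ = 10.615 / 4.3 h = 2.5 mm/hr.

R ≈ 2.5 mm/hr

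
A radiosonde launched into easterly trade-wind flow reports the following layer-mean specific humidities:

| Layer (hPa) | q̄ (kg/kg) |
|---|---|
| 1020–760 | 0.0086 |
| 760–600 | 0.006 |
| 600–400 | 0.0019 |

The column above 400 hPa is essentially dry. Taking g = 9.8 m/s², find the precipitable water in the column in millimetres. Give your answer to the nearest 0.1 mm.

PW ≈ 36.5 mm

Precipitable water is the column-integrated vapour mass per unit area: PW = (1/g) Σ q̄ Δp, with q in kg/kg and Δp in Pa (1 kg/m² of water = 1 mm).
Layer 1020–760 hPa: Δp = 260 hPa = 26000 Pa, q̄ = 0.0086 kg/kg → 0.0086 × 26000 / 9.8 = 22.82 mm
Layer 760–600 hPa: Δp = 160 hPa = 16000 Pa, q̄ = 0.006 kg/kg → 0.006 × 16000 / 9.8 = 9.80 mm
Layer 600–400 hPa: Δp = 200 hPa = 20000 Pa, q̄ = 0.0019 kg/kg → 0.0019 × 20000 / 9.8 = 3.88 mm
PW = 22.82 + 9.80 + 3.88 = 36.50 ≈ 36.5 mm.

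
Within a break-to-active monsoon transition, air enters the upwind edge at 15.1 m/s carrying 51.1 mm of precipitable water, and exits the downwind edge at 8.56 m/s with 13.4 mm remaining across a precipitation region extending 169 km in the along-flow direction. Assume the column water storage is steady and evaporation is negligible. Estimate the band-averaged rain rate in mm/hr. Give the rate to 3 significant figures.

Column moisture flux per unit crosswind length is F = V × PW.
Inflow: F_in = 15.1 × 51.1 = 771.61 mm·m/s
Outflow: F_out = 8.56 × 13.4 = 114.704 mm·m/s
Steady-state rate R = (F_in − F_out)/L = (771.61 − 114.704) / 169000 m = 3.887e-03 mm/s.
R = 3.887e-03 × 3600 = 14.0 mm/hr.

R ≈ 14.0 mm/hr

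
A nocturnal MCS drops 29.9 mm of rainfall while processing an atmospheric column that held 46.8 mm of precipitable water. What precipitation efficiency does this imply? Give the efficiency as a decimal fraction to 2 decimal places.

ε = rainfall / PW = 29.9 / 46.8 = 0.64.

ε ≈ 0.64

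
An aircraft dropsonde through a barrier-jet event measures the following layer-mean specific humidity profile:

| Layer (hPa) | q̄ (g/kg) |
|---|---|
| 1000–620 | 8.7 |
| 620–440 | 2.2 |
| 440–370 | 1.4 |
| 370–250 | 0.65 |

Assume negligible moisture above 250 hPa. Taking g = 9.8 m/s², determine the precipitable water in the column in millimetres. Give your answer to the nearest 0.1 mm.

PW ≈ 39.6 mm

Precipitable water is the column-integrated vapour mass per unit area: PW = (1/g) Σ q̄ Δp, with q in kg/kg and Δp in Pa (1 kg/m² of water = 1 mm).
Layer 1000–620 hPa: Δp = 380 hPa = 38000 Pa, q̄ = 0.0087 kg/kg → 0.0087 × 38000 / 9.8 = 33.73 mm
Layer 620–440 hPa: Δp = 180 hPa = 18000 Pa, q̄ = 0.0022 kg/kg → 0.0022 × 18000 / 9.8 = 4.04 mm
Layer 440–370 hPa: Δp = 70 hPa = 7000 Pa, q̄ = 0.0014 kg/kg → 0.0014 × 7000 / 9.8 = 1.00 mm
Layer 370–250 hPa: Δp = 120 hPa = 12000 Pa, q̄ = 0.00065 kg/kg → 0.00065 × 12000 / 9.8 = 0.80 mm
PW = 33.73 + 4.04 + 1.00 + 0.80 = 39.57 ≈ 39.6 mm.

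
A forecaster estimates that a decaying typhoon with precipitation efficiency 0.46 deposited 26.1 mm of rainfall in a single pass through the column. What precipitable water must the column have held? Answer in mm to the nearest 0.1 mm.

PW = rainfall / ε = 26.1 / 0.46 = 56.7 mm.

PW ≈ 56.7 mm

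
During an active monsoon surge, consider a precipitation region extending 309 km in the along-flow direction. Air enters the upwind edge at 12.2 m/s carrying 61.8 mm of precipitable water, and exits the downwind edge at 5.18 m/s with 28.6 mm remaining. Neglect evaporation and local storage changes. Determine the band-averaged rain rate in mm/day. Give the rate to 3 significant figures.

R ≈ 169 mm/day

Column moisture flux per unit crosswind length is F = V × PW.
Inflow: F_in = 12.2 × 61.8 = 753.96 mm·m/s
Outflow: F_out = 5.18 × 28.6 = 148.148 mm·m/s
Steady-state rate R = (F_in − F_out)/L = (753.96 − 148.148) / 309000 m = 1.961e-03 mm/s.
R = 1.961e-03 × 3600 × 24 = 169 mm/day.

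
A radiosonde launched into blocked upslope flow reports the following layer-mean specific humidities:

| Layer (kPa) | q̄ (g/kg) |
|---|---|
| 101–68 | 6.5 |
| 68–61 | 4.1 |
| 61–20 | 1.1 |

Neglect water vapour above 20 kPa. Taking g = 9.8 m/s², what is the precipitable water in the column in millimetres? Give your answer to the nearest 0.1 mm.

Precipitable water is the column-integrated vapour mass per unit area: PW = (1/g) Σ q̄ Δp, with q in kg/kg and Δp in Pa (1 kg/m² of water = 1 mm).
Layer 101–68 kPa: Δp = 330 hPa = 33000 Pa, q̄ = 0.0065 kg/kg → 0.0065 × 33000 / 9.8 = 21.89 mm
Layer 68–61 kPa: Δp = 70 hPa = 7000 Pa, q̄ = 0.0041 kg/kg → 0.0041 × 7000 / 9.8 = 2.93 mm
Layer 61–20 kPa: Δp = 410 hPa = 41000 Pa, q̄ = 0.0011 kg/kg → 0.0011 × 41000 / 9.8 = 4.60 mm
PW = 21.89 + 2.93 + 4.60 = 29.42 ≈ 29.4 mm.

PW ≈ 29.4 mm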